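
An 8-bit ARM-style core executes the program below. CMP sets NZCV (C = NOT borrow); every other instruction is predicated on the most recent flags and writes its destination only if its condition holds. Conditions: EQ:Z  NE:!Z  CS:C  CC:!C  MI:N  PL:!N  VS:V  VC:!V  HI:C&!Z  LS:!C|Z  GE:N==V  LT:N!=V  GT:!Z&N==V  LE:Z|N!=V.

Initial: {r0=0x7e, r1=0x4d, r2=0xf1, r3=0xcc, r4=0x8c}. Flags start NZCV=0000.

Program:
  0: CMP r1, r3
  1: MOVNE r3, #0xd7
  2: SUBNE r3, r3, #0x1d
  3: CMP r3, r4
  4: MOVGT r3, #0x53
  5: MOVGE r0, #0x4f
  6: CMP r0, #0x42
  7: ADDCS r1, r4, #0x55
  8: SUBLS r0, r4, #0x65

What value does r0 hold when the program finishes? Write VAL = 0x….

VAL = 0x4f

0: ✓ CMP  NZCV=1001
1: ✓ MOVNE  r3←0xd7
2: ✓ SUBNE  r3←0xba
3: ✓ CMP  NZCV=0010
4: ✓ MOVGT  r3←0x53
5: ✓ MOVGE  r0←0x4f
6: ✓ CMP  NZCV=0010
7: ✓ ADDCS  r1←0xe1
8: · SUBLS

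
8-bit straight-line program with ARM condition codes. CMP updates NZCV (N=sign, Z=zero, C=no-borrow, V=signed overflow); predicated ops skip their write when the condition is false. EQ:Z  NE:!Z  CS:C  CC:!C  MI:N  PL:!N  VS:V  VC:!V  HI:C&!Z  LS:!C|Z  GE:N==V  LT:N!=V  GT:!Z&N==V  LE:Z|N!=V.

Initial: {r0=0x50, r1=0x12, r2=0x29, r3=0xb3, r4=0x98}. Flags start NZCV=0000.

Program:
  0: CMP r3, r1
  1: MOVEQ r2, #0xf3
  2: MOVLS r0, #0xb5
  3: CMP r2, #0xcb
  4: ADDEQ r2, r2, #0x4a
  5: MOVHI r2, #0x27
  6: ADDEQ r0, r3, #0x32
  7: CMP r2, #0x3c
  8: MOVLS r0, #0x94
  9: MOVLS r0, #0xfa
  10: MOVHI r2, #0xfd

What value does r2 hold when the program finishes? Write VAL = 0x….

VAL = 0x29

[0] flags=1010 → (cmp)
[1] flags=1010 EQ?F → skip
[2] flags=1010 LS?F → skip
[3] flags=0000 → (cmp)
[4] flags=0000 EQ?F → skip
[5] flags=0000 HI?F → skip
[6] flags=0000 EQ?F → skip
[7] flags=1000 → (cmp)
[8] flags=1000 LS?T → r0=0x94
[9] flags=1000 LS?T → r0=0xfa
[10] flags=1000 HI?F → skip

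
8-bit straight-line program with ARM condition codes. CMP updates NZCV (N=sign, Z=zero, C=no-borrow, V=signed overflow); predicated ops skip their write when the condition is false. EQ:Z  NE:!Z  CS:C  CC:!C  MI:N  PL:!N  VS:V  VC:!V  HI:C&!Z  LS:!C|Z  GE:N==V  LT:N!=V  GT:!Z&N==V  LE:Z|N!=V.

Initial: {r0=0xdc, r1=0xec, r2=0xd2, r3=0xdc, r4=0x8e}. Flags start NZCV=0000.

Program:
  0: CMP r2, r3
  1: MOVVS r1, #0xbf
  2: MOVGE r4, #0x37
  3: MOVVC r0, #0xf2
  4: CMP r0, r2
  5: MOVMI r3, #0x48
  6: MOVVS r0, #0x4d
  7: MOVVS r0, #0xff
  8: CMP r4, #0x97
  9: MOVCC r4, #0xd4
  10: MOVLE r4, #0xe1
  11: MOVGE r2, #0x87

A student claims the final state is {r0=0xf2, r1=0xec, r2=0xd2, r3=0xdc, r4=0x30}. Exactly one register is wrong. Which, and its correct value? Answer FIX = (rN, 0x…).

FIX = (r4, 0xe1)

[0] flags=1000 → (cmp)
[1] flags=1000 VS?F → skip
[2] flags=1000 GE?F → skip
[3] flags=1000 VC?T → r0=0xf2
[4] flags=0010 → (cmp)
[5] flags=0010 MI?F → skip
[6] flags=0010 VS?F → skip
[7] flags=0010 VS?F → skip
[8] flags=1000 → (cmp)
[9] flags=1000 CC?T → r4=0xd4
[10] flags=1000 LE?T → r4=0xe1
[11] flags=1000 GE?F → skip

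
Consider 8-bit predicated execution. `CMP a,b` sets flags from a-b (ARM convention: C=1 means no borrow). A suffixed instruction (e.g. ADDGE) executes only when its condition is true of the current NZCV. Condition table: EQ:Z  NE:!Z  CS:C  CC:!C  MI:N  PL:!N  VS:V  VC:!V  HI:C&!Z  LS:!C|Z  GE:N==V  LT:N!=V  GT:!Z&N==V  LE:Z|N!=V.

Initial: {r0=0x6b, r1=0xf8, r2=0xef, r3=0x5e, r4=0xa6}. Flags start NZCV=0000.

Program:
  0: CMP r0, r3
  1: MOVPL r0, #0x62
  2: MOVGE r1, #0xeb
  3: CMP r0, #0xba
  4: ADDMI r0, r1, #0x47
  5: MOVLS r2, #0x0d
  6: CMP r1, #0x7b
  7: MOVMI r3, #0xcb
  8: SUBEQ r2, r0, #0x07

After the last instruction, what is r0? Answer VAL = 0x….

VAL = 0x32

[0] flags=0010 → (cmp)
[1] flags=0010 PL?T → r0=0x62
[2] flags=0010 GE?T → r1=0xeb
[3] flags=1001 → (cmp)
[4] flags=1001 MI?T → r0=0x32
[5] flags=1001 LS?T → r2=0x0d
[6] flags=0011 → (cmp)
[7] flags=0011 MI?F → skip
[8] flags=0011 EQ?F → skip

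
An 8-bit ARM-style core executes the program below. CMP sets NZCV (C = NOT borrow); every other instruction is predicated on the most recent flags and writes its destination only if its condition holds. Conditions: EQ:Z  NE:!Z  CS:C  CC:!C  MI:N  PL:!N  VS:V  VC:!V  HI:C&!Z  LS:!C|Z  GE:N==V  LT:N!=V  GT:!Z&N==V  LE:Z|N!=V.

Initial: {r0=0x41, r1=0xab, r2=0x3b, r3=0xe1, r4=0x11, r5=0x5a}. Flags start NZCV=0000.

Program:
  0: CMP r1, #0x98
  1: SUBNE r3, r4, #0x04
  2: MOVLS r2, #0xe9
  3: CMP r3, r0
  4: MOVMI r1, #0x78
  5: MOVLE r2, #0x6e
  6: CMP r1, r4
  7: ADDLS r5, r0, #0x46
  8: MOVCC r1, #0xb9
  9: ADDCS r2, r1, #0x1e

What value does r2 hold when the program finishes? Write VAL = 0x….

0: ✓ CMP  NZCV=0010
1: ✓ SUBNE  r3←0x0d
2: · MOVLS
3: ✓ CMP  NZCV=1000
4: ✓ MOVMI  r1←0x78
5: ✓ MOVLE  r2←0x6e
6: ✓ CMP  NZCV=0010
7: · ADDLS
8: · MOVCC
9: ✓ ADDCS  r2←0x96

VAL = 0x96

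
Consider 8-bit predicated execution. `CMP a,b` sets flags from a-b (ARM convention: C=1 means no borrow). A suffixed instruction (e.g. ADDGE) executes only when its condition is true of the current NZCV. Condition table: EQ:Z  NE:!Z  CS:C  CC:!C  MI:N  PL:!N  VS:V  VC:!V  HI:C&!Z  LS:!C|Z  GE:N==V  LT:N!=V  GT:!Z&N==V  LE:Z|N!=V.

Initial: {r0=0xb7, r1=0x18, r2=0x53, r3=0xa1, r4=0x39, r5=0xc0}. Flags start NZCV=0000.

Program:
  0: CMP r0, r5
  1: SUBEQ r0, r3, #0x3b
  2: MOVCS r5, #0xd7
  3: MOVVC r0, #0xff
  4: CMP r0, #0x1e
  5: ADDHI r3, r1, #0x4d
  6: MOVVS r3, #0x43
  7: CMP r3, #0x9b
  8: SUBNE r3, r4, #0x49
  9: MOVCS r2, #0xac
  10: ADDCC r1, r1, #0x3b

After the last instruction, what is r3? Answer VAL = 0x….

VAL = 0xf0

0: ✓ CMP  NZCV=1000
1: · SUBEQ
2: · MOVCS
3: ✓ MOVVC  r0←0xff
4: ✓ CMP  NZCV=1010
5: ✓ ADDHI  r3←0x65
6: · MOVVS
7: ✓ CMP  NZCV=1001
8: ✓ SUBNE  r3←0xf0
9: · MOVCS
10: ✓ ADDCC  r1←0x53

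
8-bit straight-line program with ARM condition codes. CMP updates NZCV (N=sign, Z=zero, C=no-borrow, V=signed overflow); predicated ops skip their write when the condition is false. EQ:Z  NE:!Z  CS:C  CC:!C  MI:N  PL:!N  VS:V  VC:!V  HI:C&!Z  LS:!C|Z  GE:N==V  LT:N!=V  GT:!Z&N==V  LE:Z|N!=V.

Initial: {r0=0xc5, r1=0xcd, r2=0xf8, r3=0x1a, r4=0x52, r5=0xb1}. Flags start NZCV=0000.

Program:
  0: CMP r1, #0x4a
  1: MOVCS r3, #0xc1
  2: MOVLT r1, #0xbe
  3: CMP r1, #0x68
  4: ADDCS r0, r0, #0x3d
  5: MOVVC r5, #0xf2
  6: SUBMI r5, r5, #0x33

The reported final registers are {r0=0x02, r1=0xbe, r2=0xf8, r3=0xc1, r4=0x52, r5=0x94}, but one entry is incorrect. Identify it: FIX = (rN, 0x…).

[0] flags=1010 → (cmp)
[1] flags=1010 CS?T → r3=0xc1
[2] flags=1010 LT?T → r1=0xbe
[3] flags=0011 → (cmp)
[4] flags=0011 CS?T → r0=0x02
[5] flags=0011 VC?F → skip
[6] flags=0011 MI?F → skip

FIX = (r5, 0xb1)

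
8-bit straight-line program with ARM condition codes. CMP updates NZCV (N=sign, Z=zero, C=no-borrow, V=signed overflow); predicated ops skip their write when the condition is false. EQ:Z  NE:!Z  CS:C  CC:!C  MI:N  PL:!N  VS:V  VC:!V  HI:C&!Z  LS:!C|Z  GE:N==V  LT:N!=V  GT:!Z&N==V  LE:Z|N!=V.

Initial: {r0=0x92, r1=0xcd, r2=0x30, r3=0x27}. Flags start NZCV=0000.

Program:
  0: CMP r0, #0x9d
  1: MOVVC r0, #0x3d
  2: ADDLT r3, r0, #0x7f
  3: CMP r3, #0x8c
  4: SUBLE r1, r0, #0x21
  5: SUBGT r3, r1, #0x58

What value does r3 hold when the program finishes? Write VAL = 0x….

0: ✓ CMP  NZCV=1000
1: ✓ MOVVC  r0←0x3d
2: ✓ ADDLT  r3←0xbc
3: ✓ CMP  NZCV=0010
4: · SUBLE
5: ✓ SUBGT  r3←0x75

VAL = 0x75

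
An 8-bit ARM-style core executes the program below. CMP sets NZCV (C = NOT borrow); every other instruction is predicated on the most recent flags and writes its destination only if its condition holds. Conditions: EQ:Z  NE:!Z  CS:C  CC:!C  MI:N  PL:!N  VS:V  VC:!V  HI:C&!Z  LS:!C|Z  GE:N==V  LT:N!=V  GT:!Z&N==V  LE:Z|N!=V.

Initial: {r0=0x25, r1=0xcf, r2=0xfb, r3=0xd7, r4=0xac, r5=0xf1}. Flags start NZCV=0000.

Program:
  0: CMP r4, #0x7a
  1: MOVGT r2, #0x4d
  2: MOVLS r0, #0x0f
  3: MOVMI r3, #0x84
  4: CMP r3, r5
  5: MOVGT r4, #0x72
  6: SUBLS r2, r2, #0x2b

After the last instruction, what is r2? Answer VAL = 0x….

[0] flags=0011 → (cmp)
[1] flags=0011 GT?F → skip
[2] flags=0011 LS?F → skip
[3] flags=0011 MI?F → skip
[4] flags=1000 → (cmp)
[5] flags=1000 GT?F → skip
[6] flags=1000 LS?T → r2=0xd0

VAL = 0xd0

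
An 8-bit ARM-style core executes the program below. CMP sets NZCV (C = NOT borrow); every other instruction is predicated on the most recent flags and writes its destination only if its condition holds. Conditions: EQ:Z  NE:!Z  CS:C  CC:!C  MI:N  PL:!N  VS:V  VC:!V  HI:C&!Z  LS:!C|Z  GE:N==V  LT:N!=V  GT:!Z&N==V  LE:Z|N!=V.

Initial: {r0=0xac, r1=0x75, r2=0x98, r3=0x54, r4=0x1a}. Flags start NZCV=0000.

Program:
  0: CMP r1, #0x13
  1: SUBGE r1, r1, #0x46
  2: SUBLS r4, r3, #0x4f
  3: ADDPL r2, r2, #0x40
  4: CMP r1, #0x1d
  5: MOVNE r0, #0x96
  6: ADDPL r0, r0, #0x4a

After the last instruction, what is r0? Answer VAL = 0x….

VAL = 0xe0

[0] flags=0010 → (cmp)
[1] flags=0010 GE?T → r1=0x2f
[2] flags=0010 LS?F → skip
[3] flags=0010 PL?T → r2=0xd8
[4] flags=0010 → (cmp)
[5] flags=0010 NE?T → r0=0x96
[6] flags=0010 PL?T → r0=0xe0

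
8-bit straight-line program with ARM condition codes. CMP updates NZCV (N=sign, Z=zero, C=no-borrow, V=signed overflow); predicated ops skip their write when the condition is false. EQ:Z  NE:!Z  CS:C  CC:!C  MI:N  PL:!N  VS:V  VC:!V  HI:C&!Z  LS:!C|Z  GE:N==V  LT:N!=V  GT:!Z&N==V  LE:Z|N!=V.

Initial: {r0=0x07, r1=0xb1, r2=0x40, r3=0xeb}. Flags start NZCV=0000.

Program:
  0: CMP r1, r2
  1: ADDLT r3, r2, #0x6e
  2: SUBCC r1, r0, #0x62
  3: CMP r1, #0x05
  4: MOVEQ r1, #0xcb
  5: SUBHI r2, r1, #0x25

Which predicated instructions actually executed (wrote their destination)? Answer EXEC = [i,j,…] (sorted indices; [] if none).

EXEC = [1,5]

0: ✓ CMP  NZCV=0011
1: ✓ ADDLT  r3←0xae
2: · SUBCC
3: ✓ CMP  NZCV=1010
4: · MOVEQ
5: ✓ SUBHI  r2←0x8c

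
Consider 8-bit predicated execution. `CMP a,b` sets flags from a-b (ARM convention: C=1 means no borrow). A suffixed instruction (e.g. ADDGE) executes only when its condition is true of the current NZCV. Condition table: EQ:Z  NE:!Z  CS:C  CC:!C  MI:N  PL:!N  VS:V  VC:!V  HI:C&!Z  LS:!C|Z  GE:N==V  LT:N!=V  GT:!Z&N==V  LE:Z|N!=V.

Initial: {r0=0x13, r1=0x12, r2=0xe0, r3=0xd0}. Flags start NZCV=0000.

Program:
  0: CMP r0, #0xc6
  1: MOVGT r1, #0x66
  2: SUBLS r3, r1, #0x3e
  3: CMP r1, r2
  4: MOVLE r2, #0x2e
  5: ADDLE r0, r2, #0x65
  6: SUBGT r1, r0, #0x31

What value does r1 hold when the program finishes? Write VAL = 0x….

0: ✓ CMP  NZCV=0000
1: ✓ MOVGT  r1←0x66
2: ✓ SUBLS  r3←0x28
3: ✓ CMP  NZCV=1001
4: · MOVLE
5: · ADDLE
6: ✓ SUBGT  r1←0xe2

VAL = 0xe2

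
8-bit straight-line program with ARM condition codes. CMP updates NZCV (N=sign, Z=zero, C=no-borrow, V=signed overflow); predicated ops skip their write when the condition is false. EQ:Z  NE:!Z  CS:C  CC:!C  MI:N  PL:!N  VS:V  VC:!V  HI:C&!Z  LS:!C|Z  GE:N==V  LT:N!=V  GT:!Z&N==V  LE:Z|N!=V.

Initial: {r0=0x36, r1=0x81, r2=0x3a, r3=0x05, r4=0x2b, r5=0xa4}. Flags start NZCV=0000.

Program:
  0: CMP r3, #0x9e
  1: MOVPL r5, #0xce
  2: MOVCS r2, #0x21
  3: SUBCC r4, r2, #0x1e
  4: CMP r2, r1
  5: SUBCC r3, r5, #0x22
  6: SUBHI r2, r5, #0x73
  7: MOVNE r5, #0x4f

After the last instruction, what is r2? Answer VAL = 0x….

VAL = 0x3a

[0] flags=0000 → (cmp)
[1] flags=0000 PL?T → r5=0xce
[2] flags=0000 CS?F → skip
[3] flags=0000 CC?T → r4=0x1c
[4] flags=1001 → (cmp)
[5] flags=1001 CC?T → r3=0xac
[6] flags=1001 HI?F → skip
[7] flags=1001 NE?T → r5=0x4f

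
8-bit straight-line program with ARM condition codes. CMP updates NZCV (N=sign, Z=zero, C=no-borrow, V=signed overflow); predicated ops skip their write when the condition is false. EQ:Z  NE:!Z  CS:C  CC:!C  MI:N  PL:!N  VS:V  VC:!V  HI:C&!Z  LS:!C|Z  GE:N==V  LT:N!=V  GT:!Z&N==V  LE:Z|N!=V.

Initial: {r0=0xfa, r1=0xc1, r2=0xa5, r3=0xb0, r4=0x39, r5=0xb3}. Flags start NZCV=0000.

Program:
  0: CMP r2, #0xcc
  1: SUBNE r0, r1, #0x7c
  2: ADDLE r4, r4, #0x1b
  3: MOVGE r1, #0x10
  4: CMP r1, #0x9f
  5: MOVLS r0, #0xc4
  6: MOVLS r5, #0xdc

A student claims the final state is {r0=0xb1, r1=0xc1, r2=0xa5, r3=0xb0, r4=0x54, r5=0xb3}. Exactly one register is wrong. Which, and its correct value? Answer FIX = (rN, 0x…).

[0] flags=1000 → (cmp)
[1] flags=1000 NE?T → r0=0x45
[2] flags=1000 LE?T → r4=0x54
[3] flags=1000 GE?F → skip
[4] flags=0010 → (cmp)
[5] flags=0010 LS?F → skip
[6] flags=0010 LS?F → skip

FIX = (r0, 0x45)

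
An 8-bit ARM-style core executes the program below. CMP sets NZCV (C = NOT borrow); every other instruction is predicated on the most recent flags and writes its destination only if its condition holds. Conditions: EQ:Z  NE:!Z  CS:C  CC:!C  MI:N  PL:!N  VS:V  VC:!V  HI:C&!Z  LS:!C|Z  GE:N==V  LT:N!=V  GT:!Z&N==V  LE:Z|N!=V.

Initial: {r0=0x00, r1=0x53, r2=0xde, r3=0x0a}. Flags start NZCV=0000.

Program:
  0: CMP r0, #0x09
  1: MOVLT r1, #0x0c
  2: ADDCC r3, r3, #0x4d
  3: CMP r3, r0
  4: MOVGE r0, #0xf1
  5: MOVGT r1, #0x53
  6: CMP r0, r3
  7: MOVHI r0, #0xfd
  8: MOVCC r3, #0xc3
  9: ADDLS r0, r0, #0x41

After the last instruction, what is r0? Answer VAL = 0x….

[0] flags=1000 → (cmp)
[1] flags=1000 LT?T → r1=0x0c
[2] flags=1000 CC?T → r3=0x57
[3] flags=0010 → (cmp)
[4] flags=0010 GE?T → r0=0xf1
[5] flags=0010 GT?T → r1=0x53
[6] flags=1010 → (cmp)
[7] flags=1010 HI?T → r0=0xfd
[8] flags=1010 CC?F → skip
[9] flags=1010 LS?F → skip

VAL = 0xfd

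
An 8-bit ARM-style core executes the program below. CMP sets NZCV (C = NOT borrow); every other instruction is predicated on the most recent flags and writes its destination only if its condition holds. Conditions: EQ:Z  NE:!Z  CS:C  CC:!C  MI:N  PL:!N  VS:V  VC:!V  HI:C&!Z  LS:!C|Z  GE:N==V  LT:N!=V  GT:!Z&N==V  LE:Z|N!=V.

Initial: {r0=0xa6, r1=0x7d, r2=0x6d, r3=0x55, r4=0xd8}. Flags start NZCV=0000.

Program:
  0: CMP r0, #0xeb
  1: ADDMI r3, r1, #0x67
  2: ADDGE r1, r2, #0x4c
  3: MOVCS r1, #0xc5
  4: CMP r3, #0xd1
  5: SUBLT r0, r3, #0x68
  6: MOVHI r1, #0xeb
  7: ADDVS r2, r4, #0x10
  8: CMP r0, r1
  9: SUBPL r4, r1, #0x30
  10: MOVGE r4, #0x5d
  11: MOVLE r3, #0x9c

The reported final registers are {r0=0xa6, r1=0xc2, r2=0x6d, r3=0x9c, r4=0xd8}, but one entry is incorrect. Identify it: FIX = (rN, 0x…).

FIX = (r1, 0xeb)

0: ✓ CMP  NZCV=1000
1: ✓ ADDMI  r3←0xe4
2: · ADDGE
3: · MOVCS
4: ✓ CMP  NZCV=0010
5: · SUBLT
6: ✓ MOVHI  r1←0xeb
7: · ADDVS
8: ✓ CMP  NZCV=1000
9: · SUBPL
10: · MOVGE
11: ✓ MOVLE  r3←0x9c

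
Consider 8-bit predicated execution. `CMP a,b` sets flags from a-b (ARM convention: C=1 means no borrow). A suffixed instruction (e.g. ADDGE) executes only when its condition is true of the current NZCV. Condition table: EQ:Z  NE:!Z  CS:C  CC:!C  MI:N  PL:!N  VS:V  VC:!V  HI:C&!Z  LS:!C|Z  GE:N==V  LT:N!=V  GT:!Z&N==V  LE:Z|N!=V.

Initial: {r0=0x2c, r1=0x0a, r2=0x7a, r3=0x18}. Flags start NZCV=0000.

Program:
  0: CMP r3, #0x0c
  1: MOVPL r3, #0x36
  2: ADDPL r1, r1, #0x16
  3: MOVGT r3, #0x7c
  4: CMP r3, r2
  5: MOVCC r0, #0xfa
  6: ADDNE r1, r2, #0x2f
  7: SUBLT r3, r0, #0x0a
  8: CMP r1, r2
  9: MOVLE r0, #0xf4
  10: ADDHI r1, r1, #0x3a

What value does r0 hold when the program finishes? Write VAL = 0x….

0: ✓ CMP  NZCV=0010
1: ✓ MOVPL  r3←0x36
2: ✓ ADDPL  r1←0x20
3: ✓ MOVGT  r3←0x7c
4: ✓ CMP  NZCV=0010
5: · MOVCC
6: ✓ ADDNE  r1←0xa9
7: · SUBLT
8: ✓ CMP  NZCV=0011
9: ✓ MOVLE  r0←0xf4
10: ✓ ADDHI  r1←0xe3

VAL = 0xf4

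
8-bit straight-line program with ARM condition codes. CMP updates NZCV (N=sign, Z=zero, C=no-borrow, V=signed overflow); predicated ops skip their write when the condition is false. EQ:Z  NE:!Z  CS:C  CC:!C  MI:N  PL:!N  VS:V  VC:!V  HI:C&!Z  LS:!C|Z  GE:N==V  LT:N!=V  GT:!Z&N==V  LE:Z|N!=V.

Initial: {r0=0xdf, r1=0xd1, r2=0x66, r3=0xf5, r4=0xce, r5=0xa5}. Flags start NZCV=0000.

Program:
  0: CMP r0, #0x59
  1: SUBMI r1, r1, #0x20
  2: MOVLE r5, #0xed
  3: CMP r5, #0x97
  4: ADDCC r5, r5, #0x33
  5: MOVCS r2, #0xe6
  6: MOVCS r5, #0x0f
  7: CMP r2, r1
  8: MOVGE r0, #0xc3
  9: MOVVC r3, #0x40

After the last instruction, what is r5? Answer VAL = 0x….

VAL = 0x0f

0: ✓ CMP  NZCV=1010
1: ✓ SUBMI  r1←0xb1
2: ✓ MOVLE  r5←0xed
3: ✓ CMP  NZCV=0010
4: · ADDCC
5: ✓ MOVCS  r2←0xe6
6: ✓ MOVCS  r5←0x0f
7: ✓ CMP  NZCV=0010
8: ✓ MOVGE  r0←0xc3
9: ✓ MOVVC  r3←0x40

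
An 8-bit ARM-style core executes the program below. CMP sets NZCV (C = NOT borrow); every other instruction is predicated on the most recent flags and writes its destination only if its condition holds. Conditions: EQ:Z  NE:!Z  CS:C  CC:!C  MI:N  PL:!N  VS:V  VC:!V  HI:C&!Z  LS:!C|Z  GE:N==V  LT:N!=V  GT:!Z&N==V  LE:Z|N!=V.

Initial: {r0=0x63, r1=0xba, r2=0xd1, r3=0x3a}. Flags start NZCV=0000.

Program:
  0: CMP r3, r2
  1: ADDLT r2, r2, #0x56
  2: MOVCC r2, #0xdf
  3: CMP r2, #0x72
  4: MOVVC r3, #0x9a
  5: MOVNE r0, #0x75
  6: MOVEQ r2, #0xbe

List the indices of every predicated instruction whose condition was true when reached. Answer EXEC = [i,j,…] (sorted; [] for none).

EXEC = [2,5]

0: ✓ CMP  NZCV=0000
1: · ADDLT
2: ✓ MOVCC  r2←0xdf
3: ✓ CMP  NZCV=0011
4: · MOVVC
5: ✓ MOVNE  r0←0x75
6: · MOVEQ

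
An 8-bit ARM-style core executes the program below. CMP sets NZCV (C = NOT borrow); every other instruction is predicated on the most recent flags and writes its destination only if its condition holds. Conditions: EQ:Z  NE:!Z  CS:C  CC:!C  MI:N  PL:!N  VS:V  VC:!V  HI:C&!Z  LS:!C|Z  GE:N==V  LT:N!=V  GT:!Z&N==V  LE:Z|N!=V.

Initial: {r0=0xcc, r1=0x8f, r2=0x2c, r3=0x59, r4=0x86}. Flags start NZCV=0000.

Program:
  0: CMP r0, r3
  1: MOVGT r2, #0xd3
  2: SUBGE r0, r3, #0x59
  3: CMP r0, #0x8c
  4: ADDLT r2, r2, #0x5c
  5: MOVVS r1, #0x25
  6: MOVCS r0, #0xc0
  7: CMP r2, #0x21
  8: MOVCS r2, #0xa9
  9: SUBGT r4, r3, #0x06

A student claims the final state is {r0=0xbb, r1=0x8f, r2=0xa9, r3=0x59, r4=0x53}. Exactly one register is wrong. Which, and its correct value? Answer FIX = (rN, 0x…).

[0] flags=0011 → (cmp)
[1] flags=0011 GT?F → skip
[2] flags=0011 GE?F → skip
[3] flags=0010 → (cmp)
[4] flags=0010 LT?F → skip
[5] flags=0010 VS?F → skip
[6] flags=0010 CS?T → r0=0xc0
[7] flags=0010 → (cmp)
[8] flags=0010 CS?T → r2=0xa9
[9] flags=0010 GT?T → r4=0x53

FIX = (r0, 0xc0)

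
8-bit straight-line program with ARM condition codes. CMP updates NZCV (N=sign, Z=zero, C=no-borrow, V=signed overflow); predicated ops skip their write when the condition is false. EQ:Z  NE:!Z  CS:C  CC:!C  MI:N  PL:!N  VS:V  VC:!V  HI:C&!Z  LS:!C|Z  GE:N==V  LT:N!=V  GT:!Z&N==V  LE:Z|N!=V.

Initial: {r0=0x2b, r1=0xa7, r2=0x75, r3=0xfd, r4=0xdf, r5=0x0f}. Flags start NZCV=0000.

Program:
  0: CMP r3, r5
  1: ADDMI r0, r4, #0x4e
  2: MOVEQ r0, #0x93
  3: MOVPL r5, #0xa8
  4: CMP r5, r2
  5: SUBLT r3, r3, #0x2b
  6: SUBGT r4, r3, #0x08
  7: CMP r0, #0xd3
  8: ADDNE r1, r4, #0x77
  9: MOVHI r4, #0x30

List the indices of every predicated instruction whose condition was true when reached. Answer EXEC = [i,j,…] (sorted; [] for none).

EXEC = [1,5,8]

[0] flags=1010 → (cmp)
[1] flags=1010 MI?T → r0=0x2d
[2] flags=1010 EQ?F → skip
[3] flags=1010 PL?F → skip
[4] flags=1000 → (cmp)
[5] flags=1000 LT?T → r3=0xd2
[6] flags=1000 GT?F → skip
[7] flags=0000 → (cmp)
[8] flags=0000 NE?T → r1=0x56
[9] flags=0000 HI?F → skip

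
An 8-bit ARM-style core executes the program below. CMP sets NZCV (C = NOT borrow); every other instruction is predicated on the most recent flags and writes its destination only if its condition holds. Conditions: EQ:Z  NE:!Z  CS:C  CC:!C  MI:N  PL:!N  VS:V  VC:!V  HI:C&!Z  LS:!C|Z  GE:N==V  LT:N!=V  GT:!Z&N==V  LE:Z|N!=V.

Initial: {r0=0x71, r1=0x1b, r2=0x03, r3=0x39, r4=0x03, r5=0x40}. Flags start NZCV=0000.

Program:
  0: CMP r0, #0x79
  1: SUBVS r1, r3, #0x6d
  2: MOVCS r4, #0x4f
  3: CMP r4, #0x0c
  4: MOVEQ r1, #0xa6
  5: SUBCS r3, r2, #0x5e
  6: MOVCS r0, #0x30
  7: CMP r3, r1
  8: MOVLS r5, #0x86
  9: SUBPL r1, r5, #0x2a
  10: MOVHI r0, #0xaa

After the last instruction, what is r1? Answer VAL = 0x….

VAL = 0x16

[0] flags=1000 → (cmp)
[1] flags=1000 VS?F → skip
[2] flags=1000 CS?F → skip
[3] flags=1000 → (cmp)
[4] flags=1000 EQ?F → skip
[5] flags=1000 CS?F → skip
[6] flags=1000 CS?F → skip
[7] flags=0010 → (cmp)
[8] flags=0010 LS?F → skip
[9] flags=0010 PL?T → r1=0x16
[10] flags=0010 HI?T → r0=0xaa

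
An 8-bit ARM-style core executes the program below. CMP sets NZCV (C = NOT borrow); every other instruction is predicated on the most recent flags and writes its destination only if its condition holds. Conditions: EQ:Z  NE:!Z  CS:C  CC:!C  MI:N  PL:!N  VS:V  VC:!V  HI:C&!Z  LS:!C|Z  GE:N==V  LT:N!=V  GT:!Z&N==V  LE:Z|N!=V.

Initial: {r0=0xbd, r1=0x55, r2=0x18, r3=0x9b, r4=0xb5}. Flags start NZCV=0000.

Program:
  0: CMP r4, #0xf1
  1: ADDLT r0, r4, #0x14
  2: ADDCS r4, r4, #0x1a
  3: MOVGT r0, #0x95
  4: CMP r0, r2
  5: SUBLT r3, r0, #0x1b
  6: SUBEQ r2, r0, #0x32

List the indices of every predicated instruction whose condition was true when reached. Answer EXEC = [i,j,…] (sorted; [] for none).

EXEC = [1,5]

[0] flags=1000 → (cmp)
[1] flags=1000 LT?T → r0=0xc9
[2] flags=1000 CS?F → skip
[3] flags=1000 GT?F → skip
[4] flags=1010 → (cmp)
[5] flags=1010 LT?T → r3=0xae
[6] flags=1010 EQ?F → skip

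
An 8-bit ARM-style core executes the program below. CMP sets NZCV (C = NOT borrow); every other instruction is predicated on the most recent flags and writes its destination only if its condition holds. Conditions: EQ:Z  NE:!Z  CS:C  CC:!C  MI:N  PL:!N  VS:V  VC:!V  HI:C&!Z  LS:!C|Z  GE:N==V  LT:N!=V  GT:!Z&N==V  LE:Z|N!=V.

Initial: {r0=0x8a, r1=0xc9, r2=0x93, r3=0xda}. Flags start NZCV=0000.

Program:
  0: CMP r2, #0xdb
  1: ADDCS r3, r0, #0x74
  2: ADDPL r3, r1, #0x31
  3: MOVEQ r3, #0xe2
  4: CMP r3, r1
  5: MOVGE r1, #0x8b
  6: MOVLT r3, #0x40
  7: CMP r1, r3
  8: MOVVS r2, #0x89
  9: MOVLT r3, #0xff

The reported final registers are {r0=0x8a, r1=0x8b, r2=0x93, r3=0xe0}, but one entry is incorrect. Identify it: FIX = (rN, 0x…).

FIX = (r3, 0xff)

0: ✓ CMP  NZCV=1000
1: · ADDCS
2: · ADDPL
3: · MOVEQ
4: ✓ CMP  NZCV=0010
5: ✓ MOVGE  r1←0x8b
6: · MOVLT
7: ✓ CMP  NZCV=1000
8: · MOVVS
9: ✓ MOVLT  r3←0xff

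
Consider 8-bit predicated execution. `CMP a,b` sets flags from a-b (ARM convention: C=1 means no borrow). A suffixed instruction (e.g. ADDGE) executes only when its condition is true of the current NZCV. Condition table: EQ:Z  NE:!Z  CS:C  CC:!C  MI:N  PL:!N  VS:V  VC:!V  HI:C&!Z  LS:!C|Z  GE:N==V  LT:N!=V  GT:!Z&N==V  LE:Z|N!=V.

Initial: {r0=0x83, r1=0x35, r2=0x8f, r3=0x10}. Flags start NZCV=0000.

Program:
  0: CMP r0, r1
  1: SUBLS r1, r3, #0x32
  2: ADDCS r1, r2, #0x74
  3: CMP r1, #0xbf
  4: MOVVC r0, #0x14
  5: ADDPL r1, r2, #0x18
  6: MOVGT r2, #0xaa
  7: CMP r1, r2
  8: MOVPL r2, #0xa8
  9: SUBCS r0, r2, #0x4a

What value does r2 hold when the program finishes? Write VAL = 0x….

VAL = 0xaa

[0] flags=0011 → (cmp)
[1] flags=0011 LS?F → skip
[2] flags=0011 CS?T → r1=0x03
[3] flags=0000 → (cmp)
[4] flags=0000 VC?T → r0=0x14
[5] flags=0000 PL?T → r1=0xa7
[6] flags=0000 GT?T → r2=0xaa
[7] flags=1000 → (cmp)
[8] flags=1000 PL?F → skip
[9] flags=1000 CS?F → skip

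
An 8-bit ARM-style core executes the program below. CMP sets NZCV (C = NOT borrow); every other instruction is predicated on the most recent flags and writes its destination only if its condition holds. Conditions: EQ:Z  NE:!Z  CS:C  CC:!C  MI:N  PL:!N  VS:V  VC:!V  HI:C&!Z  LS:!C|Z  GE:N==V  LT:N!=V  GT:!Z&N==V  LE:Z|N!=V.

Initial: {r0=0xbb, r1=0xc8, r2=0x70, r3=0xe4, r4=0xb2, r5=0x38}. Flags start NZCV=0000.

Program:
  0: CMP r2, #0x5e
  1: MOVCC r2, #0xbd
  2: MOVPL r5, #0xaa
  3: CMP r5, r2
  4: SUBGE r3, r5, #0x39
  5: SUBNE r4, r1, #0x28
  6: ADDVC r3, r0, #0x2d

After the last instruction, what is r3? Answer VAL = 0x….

VAL = 0xe4

0: ✓ CMP  NZCV=0010
1: · MOVCC
2: ✓ MOVPL  r5←0xaa
3: ✓ CMP  NZCV=0011
4: · SUBGE
5: ✓ SUBNE  r4←0xa0
6: · ADDVC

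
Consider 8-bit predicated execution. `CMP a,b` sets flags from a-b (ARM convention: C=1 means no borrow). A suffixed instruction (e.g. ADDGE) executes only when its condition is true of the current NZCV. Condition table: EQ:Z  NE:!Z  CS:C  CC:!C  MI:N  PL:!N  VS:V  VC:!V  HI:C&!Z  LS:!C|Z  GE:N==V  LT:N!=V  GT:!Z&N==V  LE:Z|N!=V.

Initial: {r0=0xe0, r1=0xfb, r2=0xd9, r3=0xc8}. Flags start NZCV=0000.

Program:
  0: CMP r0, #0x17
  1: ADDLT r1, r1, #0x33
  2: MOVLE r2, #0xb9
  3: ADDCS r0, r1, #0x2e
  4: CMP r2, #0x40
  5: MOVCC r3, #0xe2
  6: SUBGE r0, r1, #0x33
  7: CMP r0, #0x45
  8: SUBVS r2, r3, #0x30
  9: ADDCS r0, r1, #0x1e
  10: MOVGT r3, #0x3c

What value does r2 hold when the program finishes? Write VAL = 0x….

0: ✓ CMP  NZCV=1010
1: ✓ ADDLT  r1←0x2e
2: ✓ MOVLE  r2←0xb9
3: ✓ ADDCS  r0←0x5c
4: ✓ CMP  NZCV=0011
5: · MOVCC
6: · SUBGE
7: ✓ CMP  NZCV=0010
8: · SUBVS
9: ✓ ADDCS  r0←0x4c
10: ✓ MOVGT  r3←0x3c

VAL = 0xb9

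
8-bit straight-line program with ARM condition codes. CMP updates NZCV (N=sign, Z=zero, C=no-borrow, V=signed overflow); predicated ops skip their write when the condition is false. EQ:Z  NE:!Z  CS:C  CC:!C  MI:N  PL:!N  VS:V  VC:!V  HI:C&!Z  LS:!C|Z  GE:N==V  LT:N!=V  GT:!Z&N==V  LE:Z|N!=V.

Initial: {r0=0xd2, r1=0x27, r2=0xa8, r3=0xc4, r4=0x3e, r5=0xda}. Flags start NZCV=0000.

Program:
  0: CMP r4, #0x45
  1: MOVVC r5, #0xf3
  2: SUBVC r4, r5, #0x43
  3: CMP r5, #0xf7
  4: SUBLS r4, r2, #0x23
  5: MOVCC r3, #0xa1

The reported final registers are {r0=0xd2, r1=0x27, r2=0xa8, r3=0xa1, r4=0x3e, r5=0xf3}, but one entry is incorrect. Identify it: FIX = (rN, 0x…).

FIX = (r4, 0x85)

0: ✓ CMP  NZCV=1000
1: ✓ MOVVC  r5←0xf3
2: ✓ SUBVC  r4←0xb0
3: ✓ CMP  NZCV=1000
4: ✓ SUBLS  r4←0x85
5: ✓ MOVCC  r3←0xa1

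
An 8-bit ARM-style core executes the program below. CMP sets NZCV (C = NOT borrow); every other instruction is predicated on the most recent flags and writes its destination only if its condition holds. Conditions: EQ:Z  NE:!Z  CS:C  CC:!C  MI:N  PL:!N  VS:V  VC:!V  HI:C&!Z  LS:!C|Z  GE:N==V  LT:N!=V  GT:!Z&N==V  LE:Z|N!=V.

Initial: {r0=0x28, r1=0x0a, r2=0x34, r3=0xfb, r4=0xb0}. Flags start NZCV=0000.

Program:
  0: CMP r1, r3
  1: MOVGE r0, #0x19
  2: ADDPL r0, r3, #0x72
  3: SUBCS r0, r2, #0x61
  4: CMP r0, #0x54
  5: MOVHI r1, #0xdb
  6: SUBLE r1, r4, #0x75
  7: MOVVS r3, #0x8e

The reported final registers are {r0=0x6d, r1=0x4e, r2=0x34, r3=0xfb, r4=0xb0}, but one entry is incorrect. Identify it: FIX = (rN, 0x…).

FIX = (r1, 0xdb)

[0] flags=0000 → (cmp)
[1] flags=0000 GE?T → r0=0x19
[2] flags=0000 PL?T → r0=0x6d
[3] flags=0000 CS?F → skip
[4] flags=0010 → (cmp)
[5] flags=0010 HI?T → r1=0xdb
[6] flags=0010 LE?F → skip
[7] flags=0010 VS?F → skip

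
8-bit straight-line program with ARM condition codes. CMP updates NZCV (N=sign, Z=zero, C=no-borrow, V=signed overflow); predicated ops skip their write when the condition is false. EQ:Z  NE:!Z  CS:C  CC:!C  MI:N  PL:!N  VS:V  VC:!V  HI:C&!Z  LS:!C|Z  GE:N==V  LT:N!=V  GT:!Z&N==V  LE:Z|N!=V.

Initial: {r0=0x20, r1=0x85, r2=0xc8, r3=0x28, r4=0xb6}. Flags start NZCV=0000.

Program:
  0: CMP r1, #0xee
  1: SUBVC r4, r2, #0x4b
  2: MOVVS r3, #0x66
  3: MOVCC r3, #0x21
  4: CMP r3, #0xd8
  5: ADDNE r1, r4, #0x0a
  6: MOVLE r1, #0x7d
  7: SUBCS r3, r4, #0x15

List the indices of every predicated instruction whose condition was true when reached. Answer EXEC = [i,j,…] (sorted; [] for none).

EXEC = [1,3,5]

0: ✓ CMP  NZCV=1000
1: ✓ SUBVC  r4←0x7d
2: · MOVVS
3: ✓ MOVCC  r3←0x21
4: ✓ CMP  NZCV=0000
5: ✓ ADDNE  r1←0x87
6: · MOVLE
7: · SUBCS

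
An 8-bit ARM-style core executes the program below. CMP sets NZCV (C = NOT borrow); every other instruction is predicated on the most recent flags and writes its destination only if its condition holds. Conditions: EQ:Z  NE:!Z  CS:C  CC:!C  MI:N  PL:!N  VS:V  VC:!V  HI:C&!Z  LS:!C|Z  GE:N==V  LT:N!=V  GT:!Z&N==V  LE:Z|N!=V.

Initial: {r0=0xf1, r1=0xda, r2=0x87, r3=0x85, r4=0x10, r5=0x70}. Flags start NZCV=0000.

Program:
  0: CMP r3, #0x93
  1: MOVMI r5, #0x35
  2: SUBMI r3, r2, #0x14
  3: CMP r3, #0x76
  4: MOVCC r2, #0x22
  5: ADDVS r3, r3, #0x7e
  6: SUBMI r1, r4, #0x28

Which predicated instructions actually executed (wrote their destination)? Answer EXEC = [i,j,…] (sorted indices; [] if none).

[0] flags=1000 → (cmp)
[1] flags=1000 MI?T → r5=0x35
[2] flags=1000 MI?T → r3=0x73
[3] flags=1000 → (cmp)
[4] flags=1000 CC?T → r2=0x22
[5] flags=1000 VS?F → skip
[6] flags=1000 MI?T → r1=0xe8

EXEC = [1,2,4,6]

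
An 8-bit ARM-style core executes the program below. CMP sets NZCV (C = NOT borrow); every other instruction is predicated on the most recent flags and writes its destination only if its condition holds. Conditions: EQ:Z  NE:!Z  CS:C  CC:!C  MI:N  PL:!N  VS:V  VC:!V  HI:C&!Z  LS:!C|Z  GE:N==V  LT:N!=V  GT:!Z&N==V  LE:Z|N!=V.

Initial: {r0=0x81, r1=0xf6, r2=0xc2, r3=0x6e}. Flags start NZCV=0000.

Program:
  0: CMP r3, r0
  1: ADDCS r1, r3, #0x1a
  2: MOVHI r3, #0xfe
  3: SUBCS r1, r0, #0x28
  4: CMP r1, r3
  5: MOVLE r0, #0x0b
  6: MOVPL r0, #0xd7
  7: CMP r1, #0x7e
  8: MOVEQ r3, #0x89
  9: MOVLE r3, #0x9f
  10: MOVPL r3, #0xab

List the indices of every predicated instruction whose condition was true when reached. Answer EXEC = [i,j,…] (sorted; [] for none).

[0] flags=1001 → (cmp)
[1] flags=1001 CS?F → skip
[2] flags=1001 HI?F → skip
[3] flags=1001 CS?F → skip
[4] flags=1010 → (cmp)
[5] flags=1010 LE?T → r0=0x0b
[6] flags=1010 PL?F → skip
[7] flags=0011 → (cmp)
[8] flags=0011 EQ?F → skip
[9] flags=0011 LE?T → r3=0x9f
[10] flags=0011 PL?T → r3=0xab

EXEC = [5,9,10]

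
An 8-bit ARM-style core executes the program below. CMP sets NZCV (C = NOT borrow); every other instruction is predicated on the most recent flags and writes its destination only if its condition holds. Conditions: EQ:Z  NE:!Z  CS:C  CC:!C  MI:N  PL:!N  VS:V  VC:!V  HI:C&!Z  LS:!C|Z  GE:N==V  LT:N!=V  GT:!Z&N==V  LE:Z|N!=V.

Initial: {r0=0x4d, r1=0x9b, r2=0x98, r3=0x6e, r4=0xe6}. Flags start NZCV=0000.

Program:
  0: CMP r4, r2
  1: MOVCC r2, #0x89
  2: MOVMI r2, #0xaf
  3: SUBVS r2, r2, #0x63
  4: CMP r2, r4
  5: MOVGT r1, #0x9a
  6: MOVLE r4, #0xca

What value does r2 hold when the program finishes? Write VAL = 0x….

VAL = 0x98

0: ✓ CMP  NZCV=0010
1: · MOVCC
2: · MOVMI
3: · SUBVS
4: ✓ CMP  NZCV=1000
5: · MOVGT
6: ✓ MOVLE  r4←0xca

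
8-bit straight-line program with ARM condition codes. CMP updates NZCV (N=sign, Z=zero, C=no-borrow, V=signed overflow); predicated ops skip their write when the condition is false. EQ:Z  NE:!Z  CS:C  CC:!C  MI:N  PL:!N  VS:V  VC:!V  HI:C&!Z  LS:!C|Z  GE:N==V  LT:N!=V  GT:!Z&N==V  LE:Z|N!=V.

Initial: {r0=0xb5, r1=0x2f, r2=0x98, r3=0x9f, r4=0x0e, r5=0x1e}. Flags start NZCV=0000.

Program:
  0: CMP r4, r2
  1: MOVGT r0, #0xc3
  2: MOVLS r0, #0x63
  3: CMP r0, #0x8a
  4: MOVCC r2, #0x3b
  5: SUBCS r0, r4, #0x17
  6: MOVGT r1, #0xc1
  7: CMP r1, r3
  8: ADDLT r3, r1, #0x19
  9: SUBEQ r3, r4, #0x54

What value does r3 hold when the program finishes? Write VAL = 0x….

VAL = 0x9f

[0] flags=0000 → (cmp)
[1] flags=0000 GT?T → r0=0xc3
[2] flags=0000 LS?T → r0=0x63
[3] flags=1001 → (cmp)
[4] flags=1001 CC?T → r2=0x3b
[5] flags=1001 CS?F → skip
[6] flags=1001 GT?T → r1=0xc1
[7] flags=0010 → (cmp)
[8] flags=0010 LT?F → skip
[9] flags=0010 EQ?F → skip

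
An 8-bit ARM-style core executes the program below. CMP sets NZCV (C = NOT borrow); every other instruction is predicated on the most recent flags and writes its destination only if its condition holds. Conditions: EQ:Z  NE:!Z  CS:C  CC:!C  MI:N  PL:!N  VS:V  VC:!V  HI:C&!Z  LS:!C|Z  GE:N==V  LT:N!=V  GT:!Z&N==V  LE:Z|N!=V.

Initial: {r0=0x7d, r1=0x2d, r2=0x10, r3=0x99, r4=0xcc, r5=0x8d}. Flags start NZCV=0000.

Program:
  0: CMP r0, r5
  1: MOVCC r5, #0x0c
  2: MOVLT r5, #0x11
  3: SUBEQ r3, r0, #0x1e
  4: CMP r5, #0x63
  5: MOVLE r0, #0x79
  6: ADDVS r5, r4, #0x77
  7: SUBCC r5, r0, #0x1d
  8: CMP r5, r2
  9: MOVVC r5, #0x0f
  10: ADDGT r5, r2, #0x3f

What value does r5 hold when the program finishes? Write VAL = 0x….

VAL = 0x4f

0: ✓ CMP  NZCV=1001
1: ✓ MOVCC  r5←0x0c
2: · MOVLT
3: · SUBEQ
4: ✓ CMP  NZCV=1000
5: ✓ MOVLE  r0←0x79
6: · ADDVS
7: ✓ SUBCC  r5←0x5c
8: ✓ CMP  NZCV=0010
9: ✓ MOVVC  r5←0x0f
10: ✓ ADDGT  r5←0x4f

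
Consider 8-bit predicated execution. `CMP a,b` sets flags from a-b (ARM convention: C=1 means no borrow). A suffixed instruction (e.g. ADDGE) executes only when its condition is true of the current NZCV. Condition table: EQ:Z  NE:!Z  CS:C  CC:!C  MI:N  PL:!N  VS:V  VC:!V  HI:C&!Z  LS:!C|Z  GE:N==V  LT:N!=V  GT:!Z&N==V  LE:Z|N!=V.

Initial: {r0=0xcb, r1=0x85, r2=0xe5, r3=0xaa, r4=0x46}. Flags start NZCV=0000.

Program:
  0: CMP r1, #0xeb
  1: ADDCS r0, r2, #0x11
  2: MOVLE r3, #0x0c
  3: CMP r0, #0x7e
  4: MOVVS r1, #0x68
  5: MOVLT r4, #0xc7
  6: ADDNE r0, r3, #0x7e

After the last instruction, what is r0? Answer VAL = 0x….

[0] flags=1000 → (cmp)
[1] flags=1000 CS?F → skip
[2] flags=1000 LE?T → r3=0x0c
[3] flags=0011 → (cmp)
[4] flags=0011 VS?T → r1=0x68
[5] flags=0011 LT?T → r4=0xc7
[6] flags=0011 NE?T → r0=0x8a

VAL = 0x8a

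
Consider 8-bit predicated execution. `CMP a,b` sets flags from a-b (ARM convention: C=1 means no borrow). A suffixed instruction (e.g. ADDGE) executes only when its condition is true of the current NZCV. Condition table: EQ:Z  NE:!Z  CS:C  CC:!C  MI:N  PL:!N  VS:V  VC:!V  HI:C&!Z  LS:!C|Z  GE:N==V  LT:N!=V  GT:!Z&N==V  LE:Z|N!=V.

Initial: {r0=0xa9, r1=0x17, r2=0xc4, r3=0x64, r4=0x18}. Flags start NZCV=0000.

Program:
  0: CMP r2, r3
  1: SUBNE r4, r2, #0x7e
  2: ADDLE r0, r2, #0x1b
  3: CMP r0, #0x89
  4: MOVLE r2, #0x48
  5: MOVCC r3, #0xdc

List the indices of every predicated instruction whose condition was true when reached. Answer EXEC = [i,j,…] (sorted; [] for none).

EXEC = [1,2]

[0] flags=0011 → (cmp)
[1] flags=0011 NE?T → r4=0x46
[2] flags=0011 LE?T → r0=0xdf
[3] flags=0010 → (cmp)
[4] flags=0010 LE?F → skip
[5] flags=0010 CC?F → skip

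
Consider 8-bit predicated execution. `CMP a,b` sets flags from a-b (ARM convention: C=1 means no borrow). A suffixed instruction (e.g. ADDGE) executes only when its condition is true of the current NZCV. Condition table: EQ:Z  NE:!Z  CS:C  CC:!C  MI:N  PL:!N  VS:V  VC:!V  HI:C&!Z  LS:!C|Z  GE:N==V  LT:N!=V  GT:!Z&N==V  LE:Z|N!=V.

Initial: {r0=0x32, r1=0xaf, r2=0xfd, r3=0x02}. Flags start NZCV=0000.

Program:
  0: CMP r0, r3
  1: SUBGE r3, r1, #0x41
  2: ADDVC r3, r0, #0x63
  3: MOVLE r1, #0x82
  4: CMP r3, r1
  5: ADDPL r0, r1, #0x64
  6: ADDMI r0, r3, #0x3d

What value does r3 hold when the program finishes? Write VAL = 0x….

[0] flags=0010 → (cmp)
[1] flags=0010 GE?T → r3=0x6e
[2] flags=0010 VC?T → r3=0x95
[3] flags=0010 LE?F → skip
[4] flags=1000 → (cmp)
[5] flags=1000 PL?F → skip
[6] flags=1000 MI?T → r0=0xd2

VAL = 0x95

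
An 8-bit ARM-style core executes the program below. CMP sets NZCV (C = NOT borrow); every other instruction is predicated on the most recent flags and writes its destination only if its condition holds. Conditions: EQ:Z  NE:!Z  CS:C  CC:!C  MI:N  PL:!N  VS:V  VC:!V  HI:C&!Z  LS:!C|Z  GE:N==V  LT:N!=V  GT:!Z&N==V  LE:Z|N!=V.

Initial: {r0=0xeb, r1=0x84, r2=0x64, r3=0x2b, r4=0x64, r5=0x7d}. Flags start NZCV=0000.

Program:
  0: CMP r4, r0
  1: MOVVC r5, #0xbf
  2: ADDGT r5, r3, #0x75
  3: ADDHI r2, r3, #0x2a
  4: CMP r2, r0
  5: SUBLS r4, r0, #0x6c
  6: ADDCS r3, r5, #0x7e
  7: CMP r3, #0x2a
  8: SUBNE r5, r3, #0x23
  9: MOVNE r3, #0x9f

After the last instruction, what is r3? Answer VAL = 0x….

[0] flags=0000 → (cmp)
[1] flags=0000 VC?T → r5=0xbf
[2] flags=0000 GT?T → r5=0xa0
[3] flags=0000 HI?F → skip
[4] flags=0000 → (cmp)
[5] flags=0000 LS?T → r4=0x7f
[6] flags=0000 CS?F → skip
[7] flags=0010 → (cmp)
[8] flags=0010 NE?T → r5=0x08
[9] flags=0010 NE?T → r3=0x9f

VAL = 0x9f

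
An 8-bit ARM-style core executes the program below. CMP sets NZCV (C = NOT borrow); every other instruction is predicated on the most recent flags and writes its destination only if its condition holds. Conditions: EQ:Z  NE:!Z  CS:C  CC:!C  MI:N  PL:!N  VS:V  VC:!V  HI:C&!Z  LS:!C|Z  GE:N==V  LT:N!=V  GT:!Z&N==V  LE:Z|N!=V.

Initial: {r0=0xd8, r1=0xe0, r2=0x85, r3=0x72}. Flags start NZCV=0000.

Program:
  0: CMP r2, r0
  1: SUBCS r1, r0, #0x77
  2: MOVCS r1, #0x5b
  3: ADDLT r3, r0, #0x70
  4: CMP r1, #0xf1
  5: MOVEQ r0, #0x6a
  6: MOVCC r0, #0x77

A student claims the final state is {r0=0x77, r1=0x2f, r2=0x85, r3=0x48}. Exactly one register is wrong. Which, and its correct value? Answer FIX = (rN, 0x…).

FIX = (r1, 0xe0)

[0] flags=1000 → (cmp)
[1] flags=1000 CS?F → skip
[2] flags=1000 CS?F → skip
[3] flags=1000 LT?T → r3=0x48
[4] flags=1000 → (cmp)
[5] flags=1000 EQ?F → skip
[6] flags=1000 CC?T → r0=0x77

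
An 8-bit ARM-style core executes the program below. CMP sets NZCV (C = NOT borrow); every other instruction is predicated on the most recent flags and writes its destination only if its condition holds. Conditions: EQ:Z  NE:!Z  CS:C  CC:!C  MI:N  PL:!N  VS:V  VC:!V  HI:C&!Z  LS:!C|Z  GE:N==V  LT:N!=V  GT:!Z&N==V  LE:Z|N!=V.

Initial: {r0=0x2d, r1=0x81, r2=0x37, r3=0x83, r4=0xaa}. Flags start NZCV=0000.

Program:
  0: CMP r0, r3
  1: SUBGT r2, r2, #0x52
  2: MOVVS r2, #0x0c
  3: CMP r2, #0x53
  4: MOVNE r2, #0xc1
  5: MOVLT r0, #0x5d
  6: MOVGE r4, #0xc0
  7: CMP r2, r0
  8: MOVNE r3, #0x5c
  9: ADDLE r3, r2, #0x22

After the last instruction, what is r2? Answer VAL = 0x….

VAL = 0xc1

0: ✓ CMP  NZCV=1001
1: ✓ SUBGT  r2←0xe5
2: ✓ MOVVS  r2←0x0c
3: ✓ CMP  NZCV=1000
4: ✓ MOVNE  r2←0xc1
5: ✓ MOVLT  r0←0x5d
6: · MOVGE
7: ✓ CMP  NZCV=0011
8: ✓ MOVNE  r3←0x5c
9: ✓ ADDLE  r3←0xe3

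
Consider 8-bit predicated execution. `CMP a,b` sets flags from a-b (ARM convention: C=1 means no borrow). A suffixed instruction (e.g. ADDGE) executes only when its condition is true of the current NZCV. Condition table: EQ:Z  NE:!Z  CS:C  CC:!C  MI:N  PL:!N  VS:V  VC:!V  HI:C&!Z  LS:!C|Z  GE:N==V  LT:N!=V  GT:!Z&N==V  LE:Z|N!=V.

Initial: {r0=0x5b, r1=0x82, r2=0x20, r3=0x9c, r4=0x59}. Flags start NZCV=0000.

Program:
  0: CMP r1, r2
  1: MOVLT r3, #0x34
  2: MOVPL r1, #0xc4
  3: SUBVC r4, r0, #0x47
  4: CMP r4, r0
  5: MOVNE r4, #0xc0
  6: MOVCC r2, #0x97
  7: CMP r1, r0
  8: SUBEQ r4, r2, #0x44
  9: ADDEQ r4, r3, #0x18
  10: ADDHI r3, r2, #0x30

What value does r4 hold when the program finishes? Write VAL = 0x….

[0] flags=0011 → (cmp)
[1] flags=0011 LT?T → r3=0x34
[2] flags=0011 PL?T → r1=0xc4
[3] flags=0011 VC?F → skip
[4] flags=1000 → (cmp)
[5] flags=1000 NE?T → r4=0xc0
[6] flags=1000 CC?T → r2=0x97
[7] flags=0011 → (cmp)
[8] flags=0011 EQ?F → skip
[9] flags=0011 EQ?F → skip
[10] flags=0011 HI?T → r3=0xc7

VAL = 0xc0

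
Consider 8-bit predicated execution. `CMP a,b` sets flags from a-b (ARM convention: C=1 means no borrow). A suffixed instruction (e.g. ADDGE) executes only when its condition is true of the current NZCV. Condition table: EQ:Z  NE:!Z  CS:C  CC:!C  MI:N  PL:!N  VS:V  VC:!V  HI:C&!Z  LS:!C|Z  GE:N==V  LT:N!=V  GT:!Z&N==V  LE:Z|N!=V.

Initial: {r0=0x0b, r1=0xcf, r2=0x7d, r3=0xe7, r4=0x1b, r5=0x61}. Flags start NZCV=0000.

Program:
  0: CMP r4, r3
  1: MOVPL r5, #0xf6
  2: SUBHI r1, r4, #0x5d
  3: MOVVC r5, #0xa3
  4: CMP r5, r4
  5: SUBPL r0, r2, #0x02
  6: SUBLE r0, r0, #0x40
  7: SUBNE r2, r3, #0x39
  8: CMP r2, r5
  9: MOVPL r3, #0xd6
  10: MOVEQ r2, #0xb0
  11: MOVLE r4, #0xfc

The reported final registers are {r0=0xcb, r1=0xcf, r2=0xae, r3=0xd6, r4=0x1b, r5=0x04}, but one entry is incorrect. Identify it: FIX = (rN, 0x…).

FIX = (r5, 0xa3)

0: ✓ CMP  NZCV=0000
1: ✓ MOVPL  r5←0xf6
2: · SUBHI
3: ✓ MOVVC  r5←0xa3
4: ✓ CMP  NZCV=1010
5: · SUBPL
6: ✓ SUBLE  r0←0xcb
7: ✓ SUBNE  r2←0xae
8: ✓ CMP  NZCV=0010
9: ✓ MOVPL  r3←0xd6
10: · MOVEQ
11: · MOVLE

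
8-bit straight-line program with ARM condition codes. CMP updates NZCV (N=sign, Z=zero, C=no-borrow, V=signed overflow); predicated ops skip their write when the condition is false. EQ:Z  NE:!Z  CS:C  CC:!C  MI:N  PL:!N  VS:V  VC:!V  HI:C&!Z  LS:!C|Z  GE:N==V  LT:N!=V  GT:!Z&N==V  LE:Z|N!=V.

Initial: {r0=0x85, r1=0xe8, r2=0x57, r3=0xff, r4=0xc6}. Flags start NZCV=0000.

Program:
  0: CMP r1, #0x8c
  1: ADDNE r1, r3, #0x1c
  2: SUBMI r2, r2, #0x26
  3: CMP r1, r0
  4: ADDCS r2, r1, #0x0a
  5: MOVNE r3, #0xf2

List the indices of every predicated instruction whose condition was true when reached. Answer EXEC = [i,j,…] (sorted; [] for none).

0: ✓ CMP  NZCV=0010
1: ✓ ADDNE  r1←0x1b
2: · SUBMI
3: ✓ CMP  NZCV=1001
4: · ADDCS
5: ✓ MOVNE  r3←0xf2

EXEC = [1,5]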